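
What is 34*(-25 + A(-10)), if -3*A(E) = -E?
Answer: -2890/3 ≈ -963.33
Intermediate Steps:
A(E) = E/3 (A(E) = -(-1)*E/3 = E/3)
34*(-25 + A(-10)) = 34*(-25 + (⅓)*(-10)) = 34*(-25 - 10/3) = 34*(-85/3) = -2890/3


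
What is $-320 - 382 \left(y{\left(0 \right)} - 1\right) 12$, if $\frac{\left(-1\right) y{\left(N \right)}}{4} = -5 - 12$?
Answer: $-307448$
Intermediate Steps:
$y{\left(N \right)} = 68$ ($y{\left(N \right)} = - 4 \left(-5 - 12\right) = \left(-4\right) \left(-17\right) = 68$)
$-320 - 382 \left(y{\left(0 \right)} - 1\right) 12 = -320 - 382 \left(68 - 1\right) 12 = -320 - 382 \cdot 67 \cdot 12 = -320 - 307128 = -307448$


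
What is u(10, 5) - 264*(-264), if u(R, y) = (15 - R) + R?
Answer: 69711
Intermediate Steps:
u(R, y) = 15
u(10, 5) - 264*(-264) = 15 - 264*(-264) = 15 + 69696 = 69711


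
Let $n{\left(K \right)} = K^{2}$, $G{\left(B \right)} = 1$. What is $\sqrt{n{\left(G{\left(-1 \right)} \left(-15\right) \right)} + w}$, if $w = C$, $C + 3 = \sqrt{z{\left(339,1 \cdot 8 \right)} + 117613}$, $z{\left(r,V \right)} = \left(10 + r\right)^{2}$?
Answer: $\sqrt{222 + 7 \sqrt{4886}} \approx 26.67$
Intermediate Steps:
$C = -3 + 7 \sqrt{4886}$ ($C = -3 + \sqrt{\left(10 + 339\right)^{2} + 117613} = -3 + \sqrt{349^{2} + 117613} = -3 + \sqrt{121801 + 117613} = -3 + \sqrt{239414} = -3 + 7 \sqrt{4886} \approx 486.3$)
$w = -3 + 7 \sqrt{4886} \approx 486.3$
$\sqrt{n{\left(G{\left(-1 \right)} \left(-15\right) \right)} + w} = \sqrt{\left(1 \left(-15\right)\right)^{2} - \left(3 - 7 \sqrt{4886}\right)} = \sqrt{\left(-15\right)^{2} - \left(3 - 7 \sqrt{4886}\right)} = \sqrt{225 - \left(3 - 7 \sqrt{4886}\right)} = \sqrt{222 + 7 \sqrt{4886}}$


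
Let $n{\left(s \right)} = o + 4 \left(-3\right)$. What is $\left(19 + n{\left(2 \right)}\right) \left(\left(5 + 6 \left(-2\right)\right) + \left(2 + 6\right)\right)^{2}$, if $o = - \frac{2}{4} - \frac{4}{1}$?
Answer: $\frac{5}{2} \approx 2.5$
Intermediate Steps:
$o = - \frac{9}{2}$ ($o = \left(-2\right) \frac{1}{4} - 4 = - \frac{1}{2} - 4 = - \frac{9}{2} \approx -4.5$)
$n{\left(s \right)} = - \frac{33}{2}$ ($n{\left(s \right)} = - \frac{9}{2} + 4 \left(-3\right) = - \frac{9}{2} - 12 = - \frac{33}{2}$)
$\left(19 + n{\left(2 \right)}\right) \left(\left(5 + 6 \left(-2\right)\right) + \left(2 + 6\right)\right)^{2} = \left(19 - \frac{33}{2}\right) \left(\left(5 + 6 \left(-2\right)\right) + \left(2 + 6\right)\right)^{2} = \frac{5 \left(\left(5 - 12\right) + 8\right)^{2}}{2} = \frac{5 \left(-7 + 8\right)^{2}}{2} = \frac{5 \cdot 1^{2}}{2} = \frac{5}{2} \cdot 1 = \frac{5}{2}$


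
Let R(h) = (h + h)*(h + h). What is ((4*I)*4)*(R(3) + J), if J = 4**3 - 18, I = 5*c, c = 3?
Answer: 19680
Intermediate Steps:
I = 15 (I = 5*3 = 15)
R(h) = 4*h**2 (R(h) = (2*h)*(2*h) = 4*h**2)
J = 46 (J = 64 - 18 = 46)
((4*I)*4)*(R(3) + J) = ((4*15)*4)*(4*3**2 + 46) = (60*4)*(4*9 + 46) = 240*(36 + 46) = 240*82 = 19680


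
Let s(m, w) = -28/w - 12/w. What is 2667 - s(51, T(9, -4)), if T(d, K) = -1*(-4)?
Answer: 2677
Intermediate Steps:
T(d, K) = 4
s(m, w) = -40/w
2667 - s(51, T(9, -4)) = 2667 - (-40)/4 = 2667 - 1*(-10) = 2667 + 10 = 2677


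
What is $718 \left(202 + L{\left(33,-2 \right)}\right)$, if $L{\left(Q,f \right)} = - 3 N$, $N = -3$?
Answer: $151498$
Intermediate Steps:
$L{\left(Q,f \right)} = 9$ ($L{\left(Q,f \right)} = \left(-3\right) \left(-3\right) = 9$)
$718 \left(202 + L{\left(33,-2 \right)}\right) = 718 \left(202 + 9\right) = 718 \cdot 211 = 151498$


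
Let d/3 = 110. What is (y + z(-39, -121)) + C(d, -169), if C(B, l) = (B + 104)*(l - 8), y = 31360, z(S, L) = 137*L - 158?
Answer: -62193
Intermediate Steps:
d = 330 (d = 3*110 = 330)
z(S, L) = -158 + 137*L
C(B, l) = (-8 + l)*(104 + B) (C(B, l) = (104 + B)*(-8 + l) = (-8 + l)*(104 + B))
(y + z(-39, -121)) + C(d, -169) = (31360 + (-158 + 137*(-121))) + (-832 - 8*330 + 104*(-169) + 330*(-169)) = (31360 + (-158 - 16577)) + (-832 - 2640 - 17576 - 55770) = (31360 - 16735) - 76818 = 14625 - 76818 = -62193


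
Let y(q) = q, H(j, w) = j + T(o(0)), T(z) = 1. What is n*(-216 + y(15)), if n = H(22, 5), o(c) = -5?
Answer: -4623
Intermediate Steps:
H(j, w) = 1 + j (H(j, w) = j + 1 = 1 + j)
n = 23 (n = 1 + 22 = 23)
n*(-216 + y(15)) = 23*(-216 + 15) = 23*(-201) = -4623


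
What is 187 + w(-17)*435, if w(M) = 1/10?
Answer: 461/2 ≈ 230.50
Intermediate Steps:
w(M) = ⅒
187 + w(-17)*435 = 187 + (⅒)*435 = 187 + 87/2 = 461/2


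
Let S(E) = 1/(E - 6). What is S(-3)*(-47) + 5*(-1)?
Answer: 2/9 ≈ 0.22222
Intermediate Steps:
S(E) = 1/(-6 + E)
S(-3)*(-47) + 5*(-1) = -47/(-6 - 3) + 5*(-1) = -47/(-9) - 5 = -⅑*(-47) - 5 = 47/9 - 5 = 2/9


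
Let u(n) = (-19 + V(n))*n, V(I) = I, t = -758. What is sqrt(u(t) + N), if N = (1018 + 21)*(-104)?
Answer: sqrt(480910) ≈ 693.48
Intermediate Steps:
u(n) = n*(-19 + n) (u(n) = (-19 + n)*n = n*(-19 + n))
N = -108056 (N = 1039*(-104) = -108056)
sqrt(u(t) + N) = sqrt(-758*(-19 - 758) - 108056) = sqrt(-758*(-777) - 108056) = sqrt(588966 - 108056) = sqrt(480910)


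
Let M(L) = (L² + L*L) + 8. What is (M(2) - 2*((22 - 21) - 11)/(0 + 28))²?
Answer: 13689/49 ≈ 279.37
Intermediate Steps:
M(L) = 8 + 2*L² (M(L) = (L² + L²) + 8 = 2*L² + 8 = 8 + 2*L²)
(M(2) - 2*((22 - 21) - 11)/(0 + 28))² = ((8 + 2*2²) - 2*((22 - 21) - 11)/(0 + 28))² = ((8 + 2*4) - 2*(1 - 11)/28)² = ((8 + 8) - (-20)/28)² = (16 - 2*(-5/14))² = (16 + 5/7)² = (117/7)² = 13689/49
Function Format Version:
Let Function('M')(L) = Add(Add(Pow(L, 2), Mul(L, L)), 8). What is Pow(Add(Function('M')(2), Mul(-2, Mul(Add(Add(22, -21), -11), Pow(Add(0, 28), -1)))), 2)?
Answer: Rational(13689, 49) ≈ 279.37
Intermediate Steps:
Function('M')(L) = Add(8, Mul(2, Pow(L, 2))) (Function('M')(L) = Add(Add(Pow(L, 2), Pow(L, 2)), 8) = Add(Mul(2, Pow(L, 2)), 8) = Add(8, Mul(2, Pow(L, 2))))
Pow(Add(Function('M')(2), Mul(-2, Mul(Add(Add(22, -21), -11), Pow(Add(0, 28), -1)))), 2) = Pow(Add(Add(8, Mul(2, Pow(2, 2))), Mul(-2, Mul(Add(Add(22, -21), -11), Pow(Add(0, 28), -1)))), 2) = Pow(Add(Add(8, Mul(2, 4)), Mul(-2, Mul(Add(1, -11), Pow(28, -1)))), 2) = Pow(Add(Add(8, 8), Mul(-2, Mul(-10, Rational(1, 28)))), 2) = Pow(Add(16, Mul(-2, Rational(-5, 14))), 2) = Pow(Add(16, Rational(5, 7)), 2) = Pow(Rational(117, 7), 2) = Rational(13689, 49)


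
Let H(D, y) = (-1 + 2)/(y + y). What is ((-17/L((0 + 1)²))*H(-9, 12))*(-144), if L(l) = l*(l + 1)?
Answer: 51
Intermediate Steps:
L(l) = l*(1 + l)
H(D, y) = 1/(2*y)
((-17/L((0 + 1)²))*H(-9, 12))*(-144) = ((-17*1/((0 + 1)²*(1 + (0 + 1)²)))*((½)/12))*(-144) = ((-17/(1 + 1²))*((½)*(1/12)))*(-144) = (-17/(1 + 1)*(1/24))*(-144) = (-17/(1*2)*(1/24))*(-144) = (-17/2*(1/24))*(-144) = (-17*½*(1/24))*(-144) = -17/2*1/24*(-144) = -17/48*(-144) = 51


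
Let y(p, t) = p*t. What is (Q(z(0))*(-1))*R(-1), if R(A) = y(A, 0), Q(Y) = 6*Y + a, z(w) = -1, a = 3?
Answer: 0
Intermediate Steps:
Q(Y) = 3 + 6*Y (Q(Y) = 6*Y + 3 = 3 + 6*Y)
R(A) = 0 (R(A) = A*0 = 0)
(Q(z(0))*(-1))*R(-1) = ((3 + 6*(-1))*(-1))*0 = ((3 - 6)*(-1))*0 = -3*(-1)*0 = 3*0 = 0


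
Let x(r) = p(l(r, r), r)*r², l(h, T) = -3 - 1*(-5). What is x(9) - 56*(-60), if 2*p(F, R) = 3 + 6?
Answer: 7449/2 ≈ 3724.5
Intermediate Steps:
l(h, T) = 2 (l(h, T) = -3 + 5 = 2)
p(F, R) = 9/2 (p(F, R) = (3 + 6)/2 = (½)*9 = 9/2)
x(r) = 9*r²/2
x(9) - 56*(-60) = (9/2)*9² - 56*(-60) = (9/2)*81 + 3360 = 729/2 + 3360 = 7449/2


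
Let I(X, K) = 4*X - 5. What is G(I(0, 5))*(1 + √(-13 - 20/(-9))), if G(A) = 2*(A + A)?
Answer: -20 - 20*I*√97/3 ≈ -20.0 - 65.659*I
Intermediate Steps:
I(X, K) = -5 + 4*X
G(A) = 4*A (G(A) = 2*(2*A) = 4*A)
G(I(0, 5))*(1 + √(-13 - 20/(-9))) = (4*(-5 + 4*0))*(1 + √(-13 - 20/(-9))) = (4*(-5 + 0))*(1 + √(-13 - 20*(-⅑))) = (4*(-5))*(1 + √(-13 + 20/9)) = -20*(1 + √(-97/9)) = -20*(1 + I*√97/3) = -20 - 20*I*√97/3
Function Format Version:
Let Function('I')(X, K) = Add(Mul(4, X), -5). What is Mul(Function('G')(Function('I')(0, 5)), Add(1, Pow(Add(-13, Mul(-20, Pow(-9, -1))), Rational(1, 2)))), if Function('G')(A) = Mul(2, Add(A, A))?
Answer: Add(-20, Mul(Rational(-20, 3), I, Pow(97, Rational(1, 2)))) ≈ Add(-20.000, Mul(-65.659, I))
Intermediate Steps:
Function('I')(X, K) = Add(-5, Mul(4, X))
Function('G')(A) = Mul(4, A) (Function('G')(A) = Mul(2, Mul(2, A)) = Mul(4, A))
Mul(Function('G')(Function('I')(0, 5)), Add(1, Pow(Add(-13, Mul(-20, Pow(-9, -1))), Rational(1, 2)))) = Mul(Mul(4, Add(-5, Mul(4, 0))), Add(1, Pow(Add(-13, Mul(-20, Pow(-9, -1))), Rational(1, 2)))) = Mul(Mul(4, Add(-5, 0)), Add(1, Pow(Add(-13, Mul(-20, Rational(-1, 9))), Rational(1, 2)))) = Mul(Mul(4, -5), Add(1, Pow(Add(-13, Rational(20, 9)), Rational(1, 2)))) = Mul(-20, Add(1, Pow(Rational(-97, 9), Rational(1, 2)))) = Mul(-20, Add(1, Mul(Rational(1, 3), I, Pow(97, Rational(1, 2))))) = Add(-20, Mul(Rational(-20, 3), I, Pow(97, Rational(1, 2))))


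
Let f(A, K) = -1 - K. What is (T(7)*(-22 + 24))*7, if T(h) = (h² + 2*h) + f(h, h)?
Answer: 770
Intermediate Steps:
T(h) = -1 + h + h² (T(h) = (h² + 2*h) + (-1 - h) = -1 + h + h²)
(T(7)*(-22 + 24))*7 = ((-1 + 7 + 7²)*(-22 + 24))*7 = ((-1 + 7 + 49)*2)*7 = (55*2)*7 = 110*7 = 770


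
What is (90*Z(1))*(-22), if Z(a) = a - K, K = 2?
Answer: 1980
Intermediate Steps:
Z(a) = -2 + a (Z(a) = a - 1*2 = a - 2 = -2 + a)
(90*Z(1))*(-22) = (90*(-2 + 1))*(-22) = (90*(-1))*(-22) = -90*(-22) = 1980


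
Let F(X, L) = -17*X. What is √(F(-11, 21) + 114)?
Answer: √301 ≈ 17.349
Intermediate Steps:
√(F(-11, 21) + 114) = √(-17*(-11) + 114) = √(187 + 114) = √301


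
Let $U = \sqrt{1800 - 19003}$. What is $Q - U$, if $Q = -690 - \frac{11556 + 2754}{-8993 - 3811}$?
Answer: $- \frac{1470075}{2134} - i \sqrt{17203} \approx -688.88 - 131.16 i$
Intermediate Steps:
$U = i \sqrt{17203}$ ($U = \sqrt{-17203} = i \sqrt{17203} \approx 131.16 i$)
$Q = - \frac{1470075}{2134}$ ($Q = -690 - \frac{14310}{-12804} = -690 - 14310 \left(- \frac{1}{12804}\right) = -690 - - \frac{2385}{2134} = -690 + \frac{2385}{2134} = - \frac{1470075}{2134} \approx -688.88$)
$Q - U = - \frac{1470075}{2134} - i \sqrt{17203}$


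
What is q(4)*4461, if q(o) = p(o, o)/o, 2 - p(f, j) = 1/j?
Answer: 31227/16 ≈ 1951.7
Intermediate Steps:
p(f, j) = 2 - 1/j
q(o) = (2 - 1/o)/o
q(4)*4461 = ((-1 + 2*4)/4**2)*4461 = ((-1 + 8)/16)*4461 = ((1/16)*7)*4461 = (7/16)*4461 = 31227/16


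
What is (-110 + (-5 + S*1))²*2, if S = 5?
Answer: 24200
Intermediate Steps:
(-110 + (-5 + S*1))²*2 = (-110 + (-5 + 5*1))²*2 = (-110 + (-5 + 5))²*2 = (-110 + 0)²*2 = (-110)²*2 = 12100*2 = 24200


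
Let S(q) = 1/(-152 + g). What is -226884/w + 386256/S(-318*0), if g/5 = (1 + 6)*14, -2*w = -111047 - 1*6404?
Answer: 15333759414360/117451 ≈ 1.3055e+8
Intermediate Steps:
w = 117451/2 (w = -(-111047 - 1*6404)/2 = -(-111047 - 6404)/2 = -1/2*(-117451) = 117451/2 ≈ 58726.)
g = 490 (g = 5*((1 + 6)*14) = 5*(7*14) = 5*98 = 490)
S(q) = 1/338 (S(q) = 1/(-152 + 490) = 1/338)
-226884/w + 386256/S(-318*0) = -226884/117451/2 + 386256/(1/338) = -226884*2/117451 + 386256*338 = -453768/117451 + 130554528 = 15333759414360/117451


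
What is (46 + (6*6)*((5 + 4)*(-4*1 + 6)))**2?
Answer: 481636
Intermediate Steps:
(46 + (6*6)*((5 + 4)*(-4*1 + 6)))**2 = (46 + 36*(9*(-4 + 6)))**2 = (46 + 36*(9*2))**2 = (46 + 36*18)**2 = (46 + 648)**2 = 694**2 = 481636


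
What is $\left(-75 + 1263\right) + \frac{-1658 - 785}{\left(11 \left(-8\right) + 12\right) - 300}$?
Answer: $\frac{449131}{376} \approx 1194.5$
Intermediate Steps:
$\left(-75 + 1263\right) + \frac{-1658 - 785}{\left(11 \left(-8\right) + 12\right) - 300} = 1188 - \frac{2443}{\left(-88 + 12\right) - 300} = 1188 - \frac{2443}{-76 - 300} = 1188 - \frac{2443}{-376} = 1188 - - \frac{2443}{376} = 1188 + \frac{2443}{376} = \frac{449131}{376}$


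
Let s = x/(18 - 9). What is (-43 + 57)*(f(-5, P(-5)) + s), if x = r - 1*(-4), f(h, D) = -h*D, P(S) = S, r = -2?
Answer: -3122/9 ≈ -346.89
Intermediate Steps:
f(h, D) = -D*h
x = 2 (x = -2 - 1*(-4) = -2 + 4 = 2)
s = 2/9 (s = 2/(18 - 9) = 2/9 ≈ 0.22222)
(-43 + 57)*(f(-5, P(-5)) + s) = (-43 + 57)*(-1*(-5)*(-5) + 2/9) = 14*(-25 + 2/9) = 14*(-223/9) = -3122/9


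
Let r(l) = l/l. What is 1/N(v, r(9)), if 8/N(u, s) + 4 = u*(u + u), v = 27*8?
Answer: 23327/2 ≈ 11664.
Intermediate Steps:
r(l) = 1
v = 216
N(u, s) = 8/(-4 + 2*u²) (N(u, s) = 8/(-4 + u*(u + u)) = 8/(-4 + u*(2*u)) = 8/(-4 + 2*u²))
1/N(v, r(9)) = 1/(4/(-2 + 216²)) = 1/(4/(-2 + 46656)) = 1/(4/46654) = 1/(4*(1/46654)) = 1/(2/23327) = 23327/2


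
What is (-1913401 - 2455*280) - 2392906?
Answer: -4993707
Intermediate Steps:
(-1913401 - 2455*280) - 2392906 = (-1913401 - 687400) - 2392906 = -2600801 - 2392906 = -4993707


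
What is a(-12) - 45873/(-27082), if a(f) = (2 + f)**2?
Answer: 2754073/27082 ≈ 101.69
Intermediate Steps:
a(-12) - 45873/(-27082) = (2 - 12)**2 - 45873/(-27082) = (-10)**2 - 45873*(-1/27082) = 100 + 45873/27082 = 2754073/27082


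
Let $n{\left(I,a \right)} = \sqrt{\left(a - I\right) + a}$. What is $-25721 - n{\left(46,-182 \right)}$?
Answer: $-25721 - i \sqrt{410} \approx -25721.0 - 20.248 i$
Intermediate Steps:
$n{\left(I,a \right)} = \sqrt{- I + 2 a}$
$-25721 - n{\left(46,-182 \right)} = -25721 - \sqrt{\left(-1\right) 46 + 2 \left(-182\right)} = -25721 - \sqrt{-46 - 364} = -25721 - \sqrt{-410} = -25721 - i \sqrt{410}$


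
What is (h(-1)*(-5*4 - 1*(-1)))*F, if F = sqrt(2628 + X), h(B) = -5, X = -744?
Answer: 190*sqrt(471) ≈ 4123.5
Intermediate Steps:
F = 2*sqrt(471) (F = sqrt(2628 - 744) = sqrt(1884) = 2*sqrt(471) ≈ 43.405)
(h(-1)*(-5*4 - 1*(-1)))*F = (-5*(-5*4 - 1*(-1)))*(2*sqrt(471)) = (-5*(-20 + 1))*(2*sqrt(471)) = (-5*(-19))*(2*sqrt(471)) = 95*(2*sqrt(471)) = 190*sqrt(471)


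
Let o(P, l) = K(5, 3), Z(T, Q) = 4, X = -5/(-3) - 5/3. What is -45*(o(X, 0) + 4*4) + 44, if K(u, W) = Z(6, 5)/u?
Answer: -712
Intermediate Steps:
X = 0 (X = -5*(-⅓) - 5*⅓ = 5/3 - 5/3 = 0)
K(u, W) = 4/u
o(P, l) = ⅘ (o(P, l) = 4/5 = 4*(⅕) = ⅘)
-45*(o(X, 0) + 4*4) + 44 = -45*(⅘ + 4*4) + 44 = -45*(⅘ + 16) + 44 = -45*84/5 + 44 = -756 + 44 = -712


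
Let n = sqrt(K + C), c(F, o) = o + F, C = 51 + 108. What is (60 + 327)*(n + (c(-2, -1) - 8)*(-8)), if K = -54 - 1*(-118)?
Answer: 34056 + 387*sqrt(223) ≈ 39835.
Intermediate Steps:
C = 159
K = 64 (K = -54 + 118 = 64)
c(F, o) = F + o
n = sqrt(223) (n = sqrt(64 + 159) = sqrt(223) ≈ 14.933)
(60 + 327)*(n + (c(-2, -1) - 8)*(-8)) = (60 + 327)*(sqrt(223) + ((-2 - 1) - 8)*(-8)) = 387*(sqrt(223) + (-3 - 8)*(-8)) = 387*(sqrt(223) - 11*(-8)) = 387*(sqrt(223) + 88) = 387*(88 + sqrt(223)) = 34056 + 387*sqrt(223)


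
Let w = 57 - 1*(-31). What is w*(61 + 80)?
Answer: 12408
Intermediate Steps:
w = 88 (w = 57 + 31 = 88)
w*(61 + 80) = 88*(61 + 80) = 88*141 = 12408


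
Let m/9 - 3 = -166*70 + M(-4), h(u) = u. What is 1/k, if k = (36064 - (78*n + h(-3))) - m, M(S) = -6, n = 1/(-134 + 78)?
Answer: 28/3938911 ≈ 7.1086e-6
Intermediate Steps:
n = -1/56 (n = 1/(-56) = -1/56 ≈ -0.017857)
m = -104607 (m = 27 + 9*(-166*70 - 6) = 27 + 9*(-11620 - 6) = 27 + 9*(-11626) = 27 - 104634 = -104607)
k = 3938911/28 (k = (36064 - (78*(-1/56) - 3)) - 1*(-104607) = (36064 - (-39/28 - 3)) + 104607 = (36064 - 1*(-123/28)) + 104607 = (36064 + 123/28) + 104607 = 1009915/28 + 104607 = 3938911/28 ≈ 1.4068e+5)
1/k = 1/(3938911/28) = 28/3938911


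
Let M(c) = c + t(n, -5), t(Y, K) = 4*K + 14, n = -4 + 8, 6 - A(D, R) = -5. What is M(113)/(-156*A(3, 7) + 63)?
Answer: -107/1653 ≈ -0.064731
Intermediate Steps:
A(D, R) = 11 (A(D, R) = 6 - 1*(-5) = 6 + 5 = 11)
n = 4
t(Y, K) = 14 + 4*K
M(c) = -6 + c (M(c) = c + (14 + 4*(-5)) = c + (14 - 20) = c - 6 = -6 + c)
M(113)/(-156*A(3, 7) + 63) = (-6 + 113)/(-156*11 + 63) = 107/(-1716 + 63) = 107/(-1653) = 107*(-1/1653) = -107/1653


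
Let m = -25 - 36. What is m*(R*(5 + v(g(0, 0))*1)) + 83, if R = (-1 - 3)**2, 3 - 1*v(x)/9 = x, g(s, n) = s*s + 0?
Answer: -31149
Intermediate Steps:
g(s, n) = s**2 (g(s, n) = s**2 + 0 = s**2)
v(x) = 27 - 9*x
R = 16 (R = (-4)**2 = 16)
m = -61
m*(R*(5 + v(g(0, 0))*1)) + 83 = -976*(5 + (27 - 9*0**2)*1) + 83 = -976*(5 + (27 - 9*0)*1) + 83 = -976*(5 + (27 + 0)*1) + 83 = -976*(5 + 27*1) + 83 = -976*(5 + 27) + 83 = -976*32 + 83 = -61*512 + 83 = -31232 + 83 = -31149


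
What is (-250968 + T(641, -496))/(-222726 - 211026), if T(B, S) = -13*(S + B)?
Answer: 252853/433752 ≈ 0.58294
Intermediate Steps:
T(B, S) = -13*B - 13*S (T(B, S) = -13*(B + S) = -13*B - 13*S)
(-250968 + T(641, -496))/(-222726 - 211026) = (-250968 + (-13*641 - 13*(-496)))/(-222726 - 211026) = (-250968 + (-8333 + 6448))/(-433752) = (-250968 - 1885)*(-1/433752) = -252853*(-1/433752) = 252853/433752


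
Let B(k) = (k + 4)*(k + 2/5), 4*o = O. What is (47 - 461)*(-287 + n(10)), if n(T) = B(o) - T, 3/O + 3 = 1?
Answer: 19667277/160 ≈ 1.2292e+5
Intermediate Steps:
O = -3/2 (O = 3/(-3 + 1) = 3/(-2) = 3*(-½) = -3/2 ≈ -1.5000)
o = -3/8 (o = (¼)*(-3/2) = -3/8 ≈ -0.37500)
B(k) = (4 + k)*(⅖ + k) (B(k) = (4 + k)*(k + 2*(⅕)) = (4 + k)*(k + ⅖) = (4 + k)*(⅖ + k))
n(T) = 29/320 - T (n(T) = (8/5 + (-3/8)² + (22/5)*(-3/8)) - T = (8/5 + 9/64 - 33/20) - T = 29/320 - T)
(47 - 461)*(-287 + n(10)) = (47 - 461)*(-287 + (29/320 - 1*10)) = -414*(-287 + (29/320 - 10)) = -414*(-287 - 3171/320) = -414*(-95011/320) = 19667277/160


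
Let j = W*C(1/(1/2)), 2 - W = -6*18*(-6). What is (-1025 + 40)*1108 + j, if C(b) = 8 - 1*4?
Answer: -1093964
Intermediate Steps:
C(b) = 4 (C(b) = 8 - 4 = 4)
W = -646 (W = 2 - (-6*18)*(-6) = 2 - (-108)*(-6) = 2 - 1*648 = 2 - 648 = -646)
j = -2584 (j = -646*4 = -2584)
(-1025 + 40)*1108 + j = (-1025 + 40)*1108 - 2584 = -985*1108 - 2584 = -1091380 - 2584 = -1093964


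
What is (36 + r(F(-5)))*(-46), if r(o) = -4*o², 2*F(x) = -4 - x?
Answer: -1610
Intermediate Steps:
F(x) = -2 - x/2 (F(x) = (-4 - x)/2 = -2 - x/2)
(36 + r(F(-5)))*(-46) = (36 - 4*(-2 - ½*(-5))²)*(-46) = (36 - 4*(-2 + 5/2)²)*(-46) = (36 - 4*(½)²)*(-46) = (36 - 4*¼)*(-46) = (36 - 1)*(-46) = 35*(-46) = -1610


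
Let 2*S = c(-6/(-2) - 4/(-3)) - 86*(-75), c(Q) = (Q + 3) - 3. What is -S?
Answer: -19363/6 ≈ -3227.2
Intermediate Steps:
c(Q) = Q (c(Q) = (3 + Q) - 3 = Q)
S = 19363/6 (S = ((-6/(-2) - 4/(-3)) - 86*(-75))/2 = ((-6*(-1/2) - 4*(-1/3)) + 6450)/2 = ((3 + 4/3) + 6450)/2 = (13/3 + 6450)/2 = (1/2)*(19363/3) = 19363/6 ≈ 3227.2)
-S = -1*19363/6 = -19363/6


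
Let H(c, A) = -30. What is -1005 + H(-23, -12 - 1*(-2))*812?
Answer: -25365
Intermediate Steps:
-1005 + H(-23, -12 - 1*(-2))*812 = -1005 - 30*812 = -1005 - 24360 = -25365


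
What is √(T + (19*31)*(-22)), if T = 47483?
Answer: 5*√1381 ≈ 185.81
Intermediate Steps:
√(T + (19*31)*(-22)) = √(47483 + (19*31)*(-22)) = √(47483 + 589*(-22)) = √(47483 - 12958) = √34525 = 5*√1381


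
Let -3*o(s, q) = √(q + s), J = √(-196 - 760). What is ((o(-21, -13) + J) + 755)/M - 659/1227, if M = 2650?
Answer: -163993/650310 - I*√34/7950 + I*√239/1325 ≈ -0.25218 + 0.010934*I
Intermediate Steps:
J = 2*I*√239 (J = √(-956) = 2*I*√239 ≈ 30.919*I)
o(s, q) = -√(q + s)/3
((o(-21, -13) + J) + 755)/M - 659/1227 = ((-√(-13 - 21)/3 + 2*I*√239) + 755)/2650 - 659/1227 = ((-I*√34/3 + 2*I*√239) + 755)*(1/2650) - 659*1/1227 = ((-I*√34/3 + 2*I*√239) + 755)*(1/2650) - 659/1227 = ((2*I*√239 - I*√34/3) + 755)*(1/2650) - 659/1227 = (755 + 2*I*√239 - I*√34/3)*(1/2650) - 659/1227 = (151/530 - I*√34/7950 + I*√239/1325) - 659/1227 = -163993/650310 - I*√34/7950 + I*√239/1325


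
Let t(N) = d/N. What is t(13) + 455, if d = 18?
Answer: 5933/13 ≈ 456.38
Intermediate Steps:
t(N) = 18/N
t(13) + 455 = 18/13 + 455 = 5933/13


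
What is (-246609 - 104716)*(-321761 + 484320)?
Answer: -57111040675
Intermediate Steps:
(-246609 - 104716)*(-321761 + 484320) = -351325*162559 = -57111040675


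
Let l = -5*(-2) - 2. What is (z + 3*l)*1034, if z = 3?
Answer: 27918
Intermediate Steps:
l = 8 (l = 10 - 2 = 8)
(z + 3*l)*1034 = (3 + 3*8)*1034 = (3 + 24)*1034 = 27*1034 = 27918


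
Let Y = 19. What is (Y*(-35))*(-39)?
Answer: 25935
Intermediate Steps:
(Y*(-35))*(-39) = (19*(-35))*(-39) = -665*(-39) = 25935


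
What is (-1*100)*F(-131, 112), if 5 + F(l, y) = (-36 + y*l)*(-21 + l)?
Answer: -223561100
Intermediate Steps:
F(l, y) = -5 + (-36 + l*y)*(-21 + l) (F(l, y) = -5 + (-36 + y*l)*(-21 + l) = -5 + (-36 + l*y)*(-21 + l))
(-1*100)*F(-131, 112) = (-1*100)*(751 - 36*(-131) + 112*(-131)² - 21*(-131)*112) = -100*(751 + 4716 + 112*17161 + 308112) = -100*(751 + 4716 + 1922032 + 308112) = -100*2235611 = -223561100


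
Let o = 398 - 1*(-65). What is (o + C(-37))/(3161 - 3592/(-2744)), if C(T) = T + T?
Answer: 133427/1084672 ≈ 0.12301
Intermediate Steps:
C(T) = 2*T
o = 463 (o = 398 + 65 = 463)
(o + C(-37))/(3161 - 3592/(-2744)) = (463 + 2*(-37))/(3161 - 3592/(-2744)) = (463 - 74)/(3161 - 3592*(-1/2744)) = 389/(3161 + 449/343) = 389/(1084672/343) = 389*(343/1084672) = 133427/1084672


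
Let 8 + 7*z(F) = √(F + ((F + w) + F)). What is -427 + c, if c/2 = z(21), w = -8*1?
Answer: -3005/7 + 2*√55/7 ≈ -427.17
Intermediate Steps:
w = -8
z(F) = -8/7 + √(-8 + 3*F)/7 (z(F) = -8/7 + √(F + ((F - 8) + F))/7 = -8/7 + √(F + ((-8 + F) + F))/7 = -8/7 + √(F + (-8 + 2*F))/7 = -8/7 + √(-8 + 3*F)/7)
c = -16/7 + 2*√55/7 (c = 2*(-8/7 + √(-8 + 3*21)/7) = 2*(-8/7 + √(-8 + 63)/7) = 2*(-8/7 + √55/7) = -16/7 + 2*√55/7 ≈ -0.16680)
-427 + c = -427 + (-16/7 + 2*√55/7) = -3005/7 + 2*√55/7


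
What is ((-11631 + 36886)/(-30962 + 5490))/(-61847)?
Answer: 25255/1575366784 ≈ 1.6031e-5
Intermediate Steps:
((-11631 + 36886)/(-30962 + 5490))/(-61847) = (25255/(-25472))*(-1/61847) = (25255*(-1/25472))*(-1/61847) = -25255/25472*(-1/61847) = 25255/1575366784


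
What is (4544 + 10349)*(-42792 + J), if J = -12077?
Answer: -817164017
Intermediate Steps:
(4544 + 10349)*(-42792 + J) = (4544 + 10349)*(-42792 - 12077) = 14893*(-54869) = -817164017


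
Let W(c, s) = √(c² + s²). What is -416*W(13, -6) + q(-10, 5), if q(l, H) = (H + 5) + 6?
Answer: 16 - 416*√205 ≈ -5940.2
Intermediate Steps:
q(l, H) = 11 + H (q(l, H) = (5 + H) + 6 = 11 + H)
-416*W(13, -6) + q(-10, 5) = -416*√(13² + (-6)²) + (11 + 5) = -416*√(169 + 36) + 16 = -416*√205 + 16 = 16 - 416*√205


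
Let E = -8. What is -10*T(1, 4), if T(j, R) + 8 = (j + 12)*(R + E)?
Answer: 600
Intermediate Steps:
T(j, R) = -8 + (-8 + R)*(12 + j) (T(j, R) = -8 + (j + 12)*(R - 8) = -8 + (12 + j)*(-8 + R) = -8 + (-8 + R)*(12 + j))
-10*T(1, 4) = -10*(-104 - 8*1 + 12*4 + 4*1) = -10*(-104 - 8 + 48 + 4) = -10*(-60) = 600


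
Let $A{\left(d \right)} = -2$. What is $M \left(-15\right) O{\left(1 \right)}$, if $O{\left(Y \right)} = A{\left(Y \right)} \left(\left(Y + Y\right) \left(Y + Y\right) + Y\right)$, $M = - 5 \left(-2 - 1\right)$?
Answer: $2250$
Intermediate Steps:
$M = 15$ ($M = \left(-5\right) \left(-3\right) = 15$)
$O{\left(Y \right)} = - 8 Y^{2} - 2 Y$ ($O{\left(Y \right)} = - 2 \left(\left(Y + Y\right) \left(Y + Y\right) + Y\right) = - 2 \left(2 Y 2 Y + Y\right) = - 2 \left(4 Y^{2} + Y\right) = - 2 \left(Y + 4 Y^{2}\right) = - 8 Y^{2} - 2 Y$)
$M \left(-15\right) O{\left(1 \right)} = 15 \left(-15\right) \left(\left(-2\right) 1 \left(1 + 4 \cdot 1\right)\right) = - 225 \left(\left(-2\right) 1 \left(1 + 4\right)\right) = - 225 \left(\left(-2\right) 1 \cdot 5\right) = \left(-225\right) \left(-10\right) = 2250$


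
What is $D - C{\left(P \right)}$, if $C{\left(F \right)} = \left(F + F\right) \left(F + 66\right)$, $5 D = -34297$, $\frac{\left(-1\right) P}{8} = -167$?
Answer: $- \frac{18765017}{5} \approx -3.753 \cdot 10^{6}$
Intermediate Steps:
$P = 1336$ ($P = \left(-8\right) \left(-167\right) = 1336$)
$D = - \frac{34297}{5}$ ($D = \frac{1}{5} \left(-34297\right) = - \frac{34297}{5} \approx -6859.4$)
$C{\left(F \right)} = 2 F \left(66 + F\right)$
$D - C{\left(P \right)} = - \frac{34297}{5} - 2 \cdot 1336 \left(66 + 1336\right) = - \frac{34297}{5} - 2 \cdot 1336 \cdot 1402 = - \frac{34297}{5} - 3746144 = - \frac{18765017}{5}$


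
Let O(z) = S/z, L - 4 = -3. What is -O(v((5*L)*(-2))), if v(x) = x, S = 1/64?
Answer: 1/640 ≈ 0.0015625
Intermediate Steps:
L = 1 (L = 4 - 3 = 1)
S = 1/64 ≈ 0.015625
O(z) = 1/(64*z)
-O(v((5*L)*(-2))) = -1/(64*((5*1)*(-2))) = -1/(64*(5*(-2))) = -1/(64*(-10)) = -(-1)/(64*10) = -1*(-1/640) = 1/640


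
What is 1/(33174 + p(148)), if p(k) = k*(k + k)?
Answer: 1/76982 ≈ 1.2990e-5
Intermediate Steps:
p(k) = 2*k**2 (p(k) = k*(2*k) = 2*k**2)
1/(33174 + p(148)) = 1/(33174 + 2*148**2) = 1/(33174 + 2*21904) = 1/(33174 + 43808) = 1/76982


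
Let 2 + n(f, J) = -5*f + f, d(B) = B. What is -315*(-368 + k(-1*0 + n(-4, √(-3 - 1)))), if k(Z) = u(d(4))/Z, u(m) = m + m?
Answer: 115740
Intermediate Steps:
u(m) = 2*m
n(f, J) = -2 - 4*f (n(f, J) = -2 + (-5*f + f) = -2 - 4*f)
k(Z) = 8/Z (k(Z) = (2*4)/Z = 8/Z)
-315*(-368 + k(-1*0 + n(-4, √(-3 - 1)))) = -315*(-368 + 8/(-1*0 + (-2 - 4*(-4)))) = -315*(-368 + 8/(0 + (-2 + 16))) = -315*(-368 + 8/(0 + 14)) = -315*(-368 + 8/14) = -315*(-368 + 8*(1/14)) = -315*(-368 + 4/7) = -315*(-2572/7) = 115740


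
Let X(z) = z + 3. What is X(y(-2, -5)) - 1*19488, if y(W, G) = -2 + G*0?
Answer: -19487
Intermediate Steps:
y(W, G) = -2 (y(W, G) = -2 + 0 = -2)
X(z) = 3 + z
X(y(-2, -5)) - 1*19488 = (3 - 2) - 1*19488 = 1 - 19488 = -19487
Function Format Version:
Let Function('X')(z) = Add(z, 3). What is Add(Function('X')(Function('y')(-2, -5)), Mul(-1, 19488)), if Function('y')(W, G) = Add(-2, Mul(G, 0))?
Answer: -19487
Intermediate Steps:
Function('y')(W, G) = -2 (Function('y')(W, G) = Add(-2, 0) = -2)
Function('X')(z) = Add(3, z)
Add(Function('X')(Function('y')(-2, -5)), Mul(-1, 19488)) = Add(Add(3, -2), Mul(-1, 19488)) = Add(1, -19488) = -19487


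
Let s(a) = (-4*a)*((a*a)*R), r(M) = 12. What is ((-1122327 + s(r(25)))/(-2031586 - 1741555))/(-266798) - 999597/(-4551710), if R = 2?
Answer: 251563903624926759/1145513462406226445 ≈ 0.21961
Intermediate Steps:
s(a) = -8*a³ (s(a) = (-4*a)*((a*a)*2) = (-4*a)*(a²*2) = (-4*a)*(2*a²) = -8*a³)
((-1122327 + s(r(25)))/(-2031586 - 1741555))/(-266798) - 999597/(-4551710) = ((-1122327 - 8*12³)/(-2031586 - 1741555))/(-266798) - 999597/(-4551710) = ((-1122327 - 8*1728)/(-3773141))*(-1/266798) - 999597*(-1/4551710) = ((-1122327 - 13824)*(-1/3773141))*(-1/266798) + 999597/4551710 = -1136151*(-1/3773141)*(-1/266798) + 999597/4551710 = (1136151/3773141)*(-1/266798) + 999597/4551710 = -1136151/1006666472518 + 999597/4551710 = 251563903624926759/1145513462406226445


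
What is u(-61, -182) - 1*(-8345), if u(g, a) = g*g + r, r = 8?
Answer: 12074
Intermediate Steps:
u(g, a) = 8 + g² (u(g, a) = g*g + 8 = g² + 8 = 8 + g²)
u(-61, -182) - 1*(-8345) = (8 + (-61)²) - 1*(-8345) = (8 + 3721) + 8345 = 3729 + 8345 = 12074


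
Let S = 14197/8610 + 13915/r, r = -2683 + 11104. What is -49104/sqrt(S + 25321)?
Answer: -49104*sqrt(301878734234497770)/87434935957 ≈ -308.57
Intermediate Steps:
r = 8421
S = 11398147/3452610 (S = 14197/8610 + 13915/8421 = 11398147/3452610 ≈ 3.3013)
-49104/sqrt(S + 25321) = -49104/sqrt(11398147/3452610 + 25321) = -49104*sqrt(301878734234497770)/87434935957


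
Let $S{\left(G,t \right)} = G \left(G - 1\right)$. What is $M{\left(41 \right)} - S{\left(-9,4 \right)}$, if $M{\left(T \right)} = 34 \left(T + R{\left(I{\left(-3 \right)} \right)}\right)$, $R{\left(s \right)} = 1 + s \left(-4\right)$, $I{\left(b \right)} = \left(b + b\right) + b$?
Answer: $2562$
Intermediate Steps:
$I{\left(b \right)} = 3 b$ ($I{\left(b \right)} = 2 b + b = 3 b$)
$R{\left(s \right)} = 1 - 4 s$
$S{\left(G,t \right)} = G \left(-1 + G\right)$
$M{\left(T \right)} = 1258 + 34 T$ ($M{\left(T \right)} = 34 \left(T - \left(-1 + 4 \cdot 3 \left(-3\right)\right)\right) = 34 \left(T + \left(1 - -36\right)\right) = 34 \left(T + \left(1 + 36\right)\right) = 34 \left(T + 37\right) = 34 \left(37 + T\right) = 1258 + 34 T$)
$M{\left(41 \right)} - S{\left(-9,4 \right)} = \left(1258 + 34 \cdot 41\right) - - 9 \left(-1 - 9\right) = \left(1258 + 1394\right) - \left(-9\right) \left(-10\right) = 2652 - 90 = 2562$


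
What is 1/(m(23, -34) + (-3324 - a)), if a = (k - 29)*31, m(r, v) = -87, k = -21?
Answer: -1/1861 ≈ -0.00053735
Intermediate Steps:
a = -1550 (a = (-21 - 29)*31 = -50*31 = -1550)
1/(m(23, -34) + (-3324 - a)) = 1/(-87 + (-3324 - 1*(-1550))) = 1/(-87 + (-3324 + 1550)) = 1/(-87 - 1774) = 1/(-1861) = -1/1861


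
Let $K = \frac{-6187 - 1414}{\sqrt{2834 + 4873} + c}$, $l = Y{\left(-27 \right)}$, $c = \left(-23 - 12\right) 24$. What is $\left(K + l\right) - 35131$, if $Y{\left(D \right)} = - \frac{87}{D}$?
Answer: $- \frac{10503876590}{299097} + \frac{7601 \sqrt{7707}}{697893} \approx -35118.0$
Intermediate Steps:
$c = -840$ ($c = \left(-35\right) 24 = -840$)
$l = \frac{29}{9}$ ($l = - \frac{87}{-27} = \left(-87\right) \left(- \frac{1}{27}\right) = \frac{29}{9} \approx 3.2222$)
$K = - \frac{7601}{-840 + \sqrt{7707}}$ ($K = \frac{-6187 - 1414}{\sqrt{2834 + 4873} - 840} = - \frac{7601}{\sqrt{7707} - 840} = - \frac{7601}{-840 + \sqrt{7707}} \approx 10.105$)
$\left(K + l\right) - 35131 = \left(\left(\frac{304040}{33233} + \frac{7601 \sqrt{7707}}{697893}\right) + \frac{29}{9}\right) - 35131 = \left(\frac{3700117}{299097} + \frac{7601 \sqrt{7707}}{697893}\right) - 35131 = - \frac{10503876590}{299097} + \frac{7601 \sqrt{7707}}{697893}$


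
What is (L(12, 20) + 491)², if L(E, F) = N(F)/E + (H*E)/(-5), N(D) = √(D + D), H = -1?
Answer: 109549727/450 + 2467*√10/15 ≈ 2.4396e+5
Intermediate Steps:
N(D) = √2*√D (N(D) = √(2*D) = √2*√D)
L(E, F) = E/5 + √2*√F/E (L(E, F) = (√2*√F)/E - E/(-5) = √2*√F/E - E*(-⅕) = √2*√F/E + E/5 = E/5 + √2*√F/E)
(L(12, 20) + 491)² = (((⅕)*12 + √2*√20/12) + 491)² = ((12/5 + √2*(1/12)*(2*√5)) + 491)² = ((12/5 + √10/6) + 491)² = (2467/5 + √10/6)²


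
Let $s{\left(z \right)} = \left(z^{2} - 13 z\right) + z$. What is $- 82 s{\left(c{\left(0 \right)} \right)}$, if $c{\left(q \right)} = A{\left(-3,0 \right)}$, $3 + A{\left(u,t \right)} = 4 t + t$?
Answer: $-3690$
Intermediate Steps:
$A{\left(u,t \right)} = -3 + 5 t$ ($A{\left(u,t \right)} = -3 + \left(4 t + t\right) = -3 + 5 t$)
$c{\left(q \right)} = -3$ ($c{\left(q \right)} = -3 + 5 \cdot 0 = -3 + 0 = -3$)
$s{\left(z \right)} = z^{2} - 12 z$
$- 82 s{\left(c{\left(0 \right)} \right)} = - 82 \left(- 3 \left(-12 - 3\right)\right) = - 82 \left(\left(-3\right) \left(-15\right)\right) = \left(-82\right) 45 = -3690$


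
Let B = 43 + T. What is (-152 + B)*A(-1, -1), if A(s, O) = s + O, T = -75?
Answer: 368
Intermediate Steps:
B = -32 (B = 43 - 75 = -32)
A(s, O) = O + s
(-152 + B)*A(-1, -1) = (-152 - 32)*(-1 - 1) = -184*(-2) = 368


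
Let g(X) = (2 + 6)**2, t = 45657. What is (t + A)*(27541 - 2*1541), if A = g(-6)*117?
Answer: 1299873555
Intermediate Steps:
g(X) = 64 (g(X) = 8**2 = 64)
A = 7488 (A = 64*117 = 7488)
(t + A)*(27541 - 2*1541) = (45657 + 7488)*(27541 - 2*1541) = 53145*(27541 - 3082) = 53145*24459 = 1299873555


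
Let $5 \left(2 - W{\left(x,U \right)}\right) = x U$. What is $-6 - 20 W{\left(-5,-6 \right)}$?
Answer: $74$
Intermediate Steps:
$W{\left(x,U \right)} = 2 - \frac{U x}{5}$ ($W{\left(x,U \right)} = 2 - \frac{x U}{5} = 2 - \frac{U x}{5}$)
$-6 - 20 W{\left(-5,-6 \right)} = -6 - 20 \left(2 - \left(- \frac{6}{5}\right) \left(-5\right)\right) = -6 - 20 \left(2 - 6\right) = -6 - -80 = -6 + 80 = 74$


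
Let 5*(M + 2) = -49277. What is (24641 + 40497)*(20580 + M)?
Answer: 3492243594/5 ≈ 6.9845e+8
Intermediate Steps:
M = -49287/5 (M = -2 + (⅕)*(-49277) = -2 - 49277/5 = -49287/5 ≈ -9857.4)
(24641 + 40497)*(20580 + M) = (24641 + 40497)*(20580 - 49287/5) = 65138*(53613/5) = 3492243594/5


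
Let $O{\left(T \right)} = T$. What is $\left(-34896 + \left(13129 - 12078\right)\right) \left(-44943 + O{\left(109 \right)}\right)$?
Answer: $1517406730$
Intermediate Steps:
$\left(-34896 + \left(13129 - 12078\right)\right) \left(-44943 + O{\left(109 \right)}\right) = \left(-34896 + \left(13129 - 12078\right)\right) \left(-44943 + 109\right) = \left(-34896 + 1051\right) \left(-44834\right) = \left(-33845\right) \left(-44834\right) = 1517406730$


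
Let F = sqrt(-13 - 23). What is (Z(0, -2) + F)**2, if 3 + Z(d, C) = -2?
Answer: (5 - 6*I)**2 ≈ -11.0 - 60.0*I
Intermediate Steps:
Z(d, C) = -5 (Z(d, C) = -3 - 2 = -5)
F = 6*I (F = sqrt(-36) = 6*I ≈ 6.0*I)
(Z(0, -2) + F)**2 = (-5 + 6*I)**2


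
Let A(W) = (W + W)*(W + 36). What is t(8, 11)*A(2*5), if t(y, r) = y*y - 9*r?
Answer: -32200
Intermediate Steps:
A(W) = 2*W*(36 + W) (A(W) = (2*W)*(36 + W) = 2*W*(36 + W))
t(y, r) = y² - 9*r
t(8, 11)*A(2*5) = (8² - 9*11)*(2*(2*5)*(36 + 2*5)) = (64 - 99)*(2*10*(36 + 10)) = -70*10*46 = -35*920 = -32200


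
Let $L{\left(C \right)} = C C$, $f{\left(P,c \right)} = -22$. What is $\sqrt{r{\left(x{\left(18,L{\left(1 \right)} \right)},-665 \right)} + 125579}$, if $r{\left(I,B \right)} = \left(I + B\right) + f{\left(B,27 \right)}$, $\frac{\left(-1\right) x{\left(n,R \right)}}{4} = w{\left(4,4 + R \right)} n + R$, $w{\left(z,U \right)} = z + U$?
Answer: $4 \sqrt{7765} \approx 352.48$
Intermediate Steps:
$w{\left(z,U \right)} = U + z$
$L{\left(C \right)} = C^{2}$
$x{\left(n,R \right)} = - 4 R - 4 n \left(8 + R\right)$ ($x{\left(n,R \right)} = - 4 \left(\left(\left(4 + R\right) + 4\right) n + R\right) = - 4 \left(\left(8 + R\right) n + R\right) = - 4 \left(n \left(8 + R\right) + R\right) = - 4 \left(R + n \left(8 + R\right)\right) = - 4 R - 4 n \left(8 + R\right)$)
$r{\left(I,B \right)} = -22 + B + I$ ($r{\left(I,B \right)} = \left(I + B\right) - 22 = \left(B + I\right) - 22 = -22 + B + I$)
$\sqrt{r{\left(x{\left(18,L{\left(1 \right)} \right)},-665 \right)} + 125579} = \sqrt{\left(-22 - 665 - \left(4 + 72 \left(8 + 1^{2}\right)\right)\right) + 125579} = \sqrt{\left(-22 - 665 - \left(4 + 72 \left(8 + 1\right)\right)\right) + 125579} = \sqrt{\left(-22 - 665 - \left(4 + 72 \cdot 9\right)\right) + 125579} = \sqrt{\left(-22 - 665 - 652\right) + 125579} = \sqrt{-1339 + 125579} = \sqrt{124240} = 4 \sqrt{7765}$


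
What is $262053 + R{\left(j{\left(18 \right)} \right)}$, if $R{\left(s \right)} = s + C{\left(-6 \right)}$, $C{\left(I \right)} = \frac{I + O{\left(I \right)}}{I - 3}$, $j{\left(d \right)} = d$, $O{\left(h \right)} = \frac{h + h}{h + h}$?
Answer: $\frac{2358644}{9} \approx 2.6207 \cdot 10^{5}$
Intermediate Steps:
$O{\left(h \right)} = 1$ ($O{\left(h \right)} = \frac{2 h}{2 h} = 2 h \frac{1}{2 h} = 1$)
$C{\left(I \right)} = \frac{1 + I}{-3 + I}$ ($C{\left(I \right)} = \frac{I + 1}{I - 3} = \frac{1 + I}{-3 + I}$)
$R{\left(s \right)} = \frac{5}{9} + s$ ($R{\left(s \right)} = s + \frac{1 - 6}{-3 - 6} = s + \frac{1}{-9} \left(-5\right) = s - - \frac{5}{9} = s + \frac{5}{9} = \frac{5}{9} + s$)
$262053 + R{\left(j{\left(18 \right)} \right)} = 262053 + \left(\frac{5}{9} + 18\right) = 262053 + \frac{167}{9} = \frac{2358644}{9}$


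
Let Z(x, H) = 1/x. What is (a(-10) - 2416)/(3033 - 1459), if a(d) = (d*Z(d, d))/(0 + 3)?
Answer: -7247/4722 ≈ -1.5347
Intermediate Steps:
a(d) = ⅓ (a(d) = (d/d)/(0 + 3) = 1/3 = 1*(⅓) = ⅓)
(a(-10) - 2416)/(3033 - 1459) = (⅓ - 2416)/(3033 - 1459) = -7247/3/1574 = -7247/3*1/1574 = -7247/4722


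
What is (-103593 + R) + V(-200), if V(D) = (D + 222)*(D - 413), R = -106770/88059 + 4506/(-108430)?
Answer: -186318342817864/1591372895 ≈ -1.1708e+5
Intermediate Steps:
R = -1995644159/1591372895 (R = -106770*1/88059 + 4506*(-1/108430) = -35590/29353 - 2253/54215 = -1995644159/1591372895 ≈ -1.2540)
V(D) = (-413 + D)*(222 + D) (V(D) = (222 + D)*(-413 + D) = (-413 + D)*(222 + D))
(-103593 + R) + V(-200) = (-103593 - 1995644159/1591372895) + (-91686 + (-200)**2 - 191*(-200)) = -164857087955894/1591372895 + (-91686 + 40000 + 38200) = -164857087955894/1591372895 - 13486 = -186318342817864/1591372895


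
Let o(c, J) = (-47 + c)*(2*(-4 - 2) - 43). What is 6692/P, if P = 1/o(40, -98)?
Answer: 2576420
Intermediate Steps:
o(c, J) = 2585 - 55*c (o(c, J) = (-47 + c)*(2*(-6) - 43) = (-47 + c)*(-12 - 43) = (-47 + c)*(-55) = 2585 - 55*c)
P = 1/385 (P = 1/(2585 - 55*40) = 1/(2585 - 2200) = 1/385 ≈ 0.0025974)
6692/P = 6692/(1/385) = 6692*385 = 2576420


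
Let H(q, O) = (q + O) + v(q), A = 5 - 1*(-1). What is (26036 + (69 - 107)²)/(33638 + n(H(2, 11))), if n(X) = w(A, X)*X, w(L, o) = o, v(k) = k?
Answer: 27480/33863 ≈ 0.81151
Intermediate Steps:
A = 6 (A = 5 + 1 = 6)
H(q, O) = O + 2*q (H(q, O) = (q + O) + q = (O + q) + q = O + 2*q)
n(X) = X² (n(X) = X*X = X²)
(26036 + (69 - 107)²)/(33638 + n(H(2, 11))) = (26036 + (69 - 107)²)/(33638 + (11 + 2*2)²) = (26036 + (-38)²)/(33638 + (11 + 4)²) = (26036 + 1444)/(33638 + 15²) = 27480/(33638 + 225) = 27480/33863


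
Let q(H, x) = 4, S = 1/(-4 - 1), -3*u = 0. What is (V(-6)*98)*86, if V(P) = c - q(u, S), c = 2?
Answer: -16856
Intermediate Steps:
u = 0 (u = -⅓*0 = 0)
S = -⅕ (S = 1/(-5) = -⅕ ≈ -0.20000)
V(P) = -2 (V(P) = 2 - 1*4 = 2 - 4 = -2)
(V(-6)*98)*86 = -2*98*86 = -196*86 = -16856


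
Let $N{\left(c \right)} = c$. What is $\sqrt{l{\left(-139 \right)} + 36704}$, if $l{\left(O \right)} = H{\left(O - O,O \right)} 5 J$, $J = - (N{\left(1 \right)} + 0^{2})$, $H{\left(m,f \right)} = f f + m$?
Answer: $i \sqrt{59901} \approx 244.75 i$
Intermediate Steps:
$H{\left(m,f \right)} = m + f^{2}$ ($H{\left(m,f \right)} = f^{2} + m = m + f^{2}$)
$J = -1$ ($J = - (1 + 0^{2}) = - (1 + 0) = \left(-1\right) 1 = -1$)
$l{\left(O \right)} = - 5 O^{2}$ ($l{\left(O \right)} = \left(\left(O - O\right) + O^{2}\right) 5 \left(-1\right) = \left(0 + O^{2}\right) 5 \left(-1\right) = O^{2} \cdot 5 \left(-1\right) = 5 O^{2} \left(-1\right) = - 5 O^{2}$)
$\sqrt{l{\left(-139 \right)} + 36704} = \sqrt{- 5 \left(-139\right)^{2} + 36704} = \sqrt{\left(-5\right) 19321 + 36704} = \sqrt{-96605 + 36704} = \sqrt{-59901} = i \sqrt{59901}$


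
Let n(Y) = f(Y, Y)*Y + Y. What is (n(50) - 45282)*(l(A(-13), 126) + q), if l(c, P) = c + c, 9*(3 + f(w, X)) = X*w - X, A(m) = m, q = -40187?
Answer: 11498424794/9 ≈ 1.2776e+9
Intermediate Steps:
f(w, X) = -3 - X/9 + X*w/9 (f(w, X) = -3 + (X*w - X)/9 = -3 + (-X + X*w)/9 = -3 + (-X/9 + X*w/9) = -3 - X/9 + X*w/9)
n(Y) = Y + Y*(-3 - Y/9 + Y²/9) (n(Y) = (-3 - Y/9 + Y*Y/9)*Y + Y = (-3 - Y/9 + Y²/9)*Y + Y = Y*(-3 - Y/9 + Y²/9) + Y = Y + Y*(-3 - Y/9 + Y²/9))
l(c, P) = 2*c
(n(50) - 45282)*(l(A(-13), 126) + q) = ((⅑)*50*(-18 + 50² - 1*50) - 45282)*(2*(-13) - 40187) = ((⅑)*50*(-18 + 2500 - 50) - 45282)*(-26 - 40187) = ((⅑)*50*2432 - 45282)*(-40213) = (121600/9 - 45282)*(-40213) = -285938/9*(-40213) = 11498424794/9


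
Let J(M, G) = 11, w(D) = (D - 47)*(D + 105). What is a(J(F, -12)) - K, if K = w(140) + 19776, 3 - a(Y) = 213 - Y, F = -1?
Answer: -42760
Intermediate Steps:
w(D) = (-47 + D)*(105 + D)
a(Y) = -210 + Y (a(Y) = 3 - (213 - Y) = 3 + (-213 + Y) = -210 + Y)
K = 42561 (K = (-4935 + 140**2 + 58*140) + 19776 = (-4935 + 19600 + 8120) + 19776 = 22785 + 19776 = 42561)
a(J(F, -12)) - K = (-210 + 11) - 1*42561 = -199 - 42561 = -42760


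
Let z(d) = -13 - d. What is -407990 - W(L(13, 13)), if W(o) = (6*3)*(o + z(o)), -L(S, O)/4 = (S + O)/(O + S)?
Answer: -407756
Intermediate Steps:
L(S, O) = -4 (L(S, O) = -4*(S + O)/(O + S) = -4*(O + S)/(O + S) = -4*1 = -4)
W(o) = -234 (W(o) = (6*3)*(o + (-13 - o)) = 18*(-13) = -234)
-407990 - W(L(13, 13)) = -407990 - 1*(-234) = -407990 + 234 = -407756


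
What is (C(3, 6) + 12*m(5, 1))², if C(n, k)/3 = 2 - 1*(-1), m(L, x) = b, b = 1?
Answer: 441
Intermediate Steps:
m(L, x) = 1
C(n, k) = 9 (C(n, k) = 3*(2 - 1*(-1)) = 3*(2 + 1) = 3*3 = 9)
(C(3, 6) + 12*m(5, 1))² = (9 + 12*1)² = (9 + 12)² = 21² = 441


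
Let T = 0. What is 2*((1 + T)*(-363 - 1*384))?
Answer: -1494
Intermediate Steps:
2*((1 + T)*(-363 - 1*384)) = 2*((1 + 0)*(-363 - 1*384)) = 2*(1*(-363 - 384)) = 2*(1*(-747)) = 2*(-747) = -1494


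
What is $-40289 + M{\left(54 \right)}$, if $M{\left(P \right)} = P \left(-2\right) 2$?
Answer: $-40505$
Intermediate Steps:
$M{\left(P \right)} = - 4 P$ ($M{\left(P \right)} = - 2 P 2 = - 4 P$)
$-40289 + M{\left(54 \right)} = -40289 - 216 = -40505$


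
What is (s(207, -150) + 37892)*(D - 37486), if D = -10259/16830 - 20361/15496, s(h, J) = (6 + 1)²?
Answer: -61823363875733189/43466280 ≈ -1.4223e+9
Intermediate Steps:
s(h, J) = 49 (s(h, J) = 7² = 49)
D = -250824547/130398840 (D = -10259*1/16830 - 20361*1/15496 = -10259/16830 - 20361/15496 = -250824547/130398840 ≈ -1.9235)
(s(207, -150) + 37892)*(D - 37486) = (49 + 37892)*(-250824547/130398840 - 37486) = 37941*(-4888381740787/130398840) = -61823363875733189/43466280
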